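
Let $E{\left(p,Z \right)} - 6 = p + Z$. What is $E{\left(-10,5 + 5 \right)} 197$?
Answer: $1182$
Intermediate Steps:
$E{\left(p,Z \right)} = 6 + Z + p$ ($E{\left(p,Z \right)} = 6 + \left(p + Z\right) = 6 + \left(Z + p\right) = 6 + Z + p$)
$E{\left(-10,5 + 5 \right)} 197 = \left(6 + \left(5 + 5\right) - 10\right) 197 = \left(6 + 10 - 10\right) 197 = 6 \cdot 197 = 1182$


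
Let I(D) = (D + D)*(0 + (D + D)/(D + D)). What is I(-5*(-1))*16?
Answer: 160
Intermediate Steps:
I(D) = 2*D (I(D) = (2*D)*(0 + (2*D)/((2*D))) = (2*D)*(0 + (2*D)*(1/(2*D))) = (2*D)*(0 + 1) = (2*D)*1 = 2*D)
I(-5*(-1))*16 = (2*(-5*(-1)))*16 = (2*5)*16 = 10*16 = 160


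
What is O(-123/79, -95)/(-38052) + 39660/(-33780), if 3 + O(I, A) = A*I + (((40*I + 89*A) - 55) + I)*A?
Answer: -38220638117/1692438804 ≈ -22.583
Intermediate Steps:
O(I, A) = -3 + A*I + A*(-55 + 41*I + 89*A) (O(I, A) = -3 + (A*I + (((40*I + 89*A) - 55) + I)*A) = -3 + (A*I + ((-55 + 40*I + 89*A) + I)*A) = -3 + (A*I + (-55 + 41*I + 89*A)*A) = -3 + (A*I + A*(-55 + 41*I + 89*A)) = -3 + A*I + A*(-55 + 41*I + 89*A))
O(-123/79, -95)/(-38052) + 39660/(-33780) = (-3 - 55*(-95) + 89*(-95)² + 42*(-95)*(-123/79))/(-38052) + 39660/(-33780) = (-3 + 5225 + 89*9025 + 42*(-95)*(-123*1/79))*(-1/38052) + 39660*(-1/33780) = (-3 + 5225 + 803225 + 42*(-95)*(-123/79))*(-1/38052) - 661/563 = (-3 + 5225 + 803225 + 490770/79)*(-1/38052) - 661/563 = (64358083/79)*(-1/38052) - 661/563 = -64358083/3006108 - 661/563 = -38220638117/1692438804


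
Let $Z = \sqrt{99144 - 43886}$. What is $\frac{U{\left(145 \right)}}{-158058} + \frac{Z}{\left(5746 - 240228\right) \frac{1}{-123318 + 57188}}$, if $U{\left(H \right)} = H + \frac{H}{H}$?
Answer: $- \frac{73}{79029} + \frac{33065 \sqrt{55258}}{117241} \approx 66.295$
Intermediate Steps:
$Z = \sqrt{55258} \approx 235.07$
$U{\left(H \right)} = 1 + H$ ($U{\left(H \right)} = H + 1 = 1 + H$)
$\frac{U{\left(145 \right)}}{-158058} + \frac{Z}{\left(5746 - 240228\right) \frac{1}{-123318 + 57188}} = \frac{1 + 145}{-158058} + \frac{\sqrt{55258}}{\left(5746 - 240228\right) \frac{1}{-123318 + 57188}} = 146 \left(- \frac{1}{158058}\right) + \frac{\sqrt{55258}}{\left(-234482\right) \frac{1}{-66130}} = - \frac{73}{79029} + \frac{\sqrt{55258}}{\left(-234482\right) \left(- \frac{1}{66130}\right)} = - \frac{73}{79029} + \frac{\sqrt{55258}}{\frac{117241}{33065}} = - \frac{73}{79029} + \sqrt{55258} \cdot \frac{33065}{117241} = - \frac{73}{79029} + \frac{33065 \sqrt{55258}}{117241}$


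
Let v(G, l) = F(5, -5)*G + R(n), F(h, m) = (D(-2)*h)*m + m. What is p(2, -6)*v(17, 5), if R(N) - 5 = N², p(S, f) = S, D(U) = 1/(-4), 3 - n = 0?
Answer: 141/2 ≈ 70.500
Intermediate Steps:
n = 3 (n = 3 - 1*0 = 3 + 0 = 3)
D(U) = -¼ (D(U) = 1*(-¼) = -¼)
R(N) = 5 + N²
F(h, m) = m - h*m/4 (F(h, m) = (-h/4)*m + m = -h*m/4 + m = m - h*m/4)
v(G, l) = 14 + 5*G/4 (v(G, l) = ((¼)*(-5)*(4 - 1*5))*G + (5 + 3²) = ((¼)*(-5)*(4 - 5))*G + (5 + 9) = ((¼)*(-5)*(-1))*G + 14 = 5*G/4 + 14 = 14 + 5*G/4)
p(2, -6)*v(17, 5) = 2*(14 + (5/4)*17) = 2*(14 + 85/4) = 2*(141/4) = 141/2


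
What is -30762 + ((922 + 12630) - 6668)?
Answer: -23878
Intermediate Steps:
-30762 + ((922 + 12630) - 6668) = -30762 + (13552 - 6668) = -30762 + 6884 = -23878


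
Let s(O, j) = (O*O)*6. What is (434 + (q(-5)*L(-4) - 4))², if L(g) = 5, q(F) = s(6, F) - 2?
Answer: 2250000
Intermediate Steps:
s(O, j) = 6*O² (s(O, j) = O²*6 = 6*O²)
q(F) = 214 (q(F) = 6*6² - 2 = 6*36 - 2 = 216 - 2 = 214)
(434 + (q(-5)*L(-4) - 4))² = (434 + (214*5 - 4))² = (434 + (1070 - 4))² = (434 + 1066)² = 1500² = 2250000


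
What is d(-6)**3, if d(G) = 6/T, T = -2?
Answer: -27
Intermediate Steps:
d(G) = -3 (d(G) = 6/(-2) = 6*(-1/2) = -3)
d(-6)**3 = (-3)**3 = -27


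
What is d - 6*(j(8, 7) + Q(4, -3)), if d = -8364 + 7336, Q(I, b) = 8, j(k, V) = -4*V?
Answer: -908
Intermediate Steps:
d = -1028
d - 6*(j(8, 7) + Q(4, -3)) = -1028 - 6*(-4*7 + 8) = -1028 - 6*(-28 + 8) = -1028 - 6*(-20) = -1028 + 120 = -908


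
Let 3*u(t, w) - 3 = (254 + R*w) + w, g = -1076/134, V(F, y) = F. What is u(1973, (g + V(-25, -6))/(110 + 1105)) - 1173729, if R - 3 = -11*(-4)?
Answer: -95540470958/81405 ≈ -1.1736e+6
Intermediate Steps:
R = 47 (R = 3 - 11*(-4) = 3 + 44 = 47)
g = -538/67 (g = -1076*1/134 = -538/67 ≈ -8.0298)
u(t, w) = 257/3 + 16*w (u(t, w) = 1 + ((254 + 47*w) + w)/3 = 1 + (254 + 48*w)/3 = 1 + (254/3 + 16*w) = 257/3 + 16*w)
u(1973, (g + V(-25, -6))/(110 + 1105)) - 1173729 = (257/3 + 16*((-538/67 - 25)/(110 + 1105))) - 1173729 = (257/3 + 16*(-2213/67/1215)) - 1173729 = (257/3 + 16*(-2213/67*1/1215)) - 1173729 = (257/3 + 16*(-2213/81405)) - 1173729 = (257/3 - 35408/81405) - 1173729 = 6938287/81405 - 1173729 = -95540470958/81405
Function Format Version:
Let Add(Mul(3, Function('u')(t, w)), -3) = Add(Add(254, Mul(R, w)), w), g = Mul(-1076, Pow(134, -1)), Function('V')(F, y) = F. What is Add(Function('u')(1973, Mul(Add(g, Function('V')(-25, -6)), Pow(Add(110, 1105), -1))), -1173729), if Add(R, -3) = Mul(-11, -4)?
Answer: Rational(-95540470958, 81405) ≈ -1.1736e+6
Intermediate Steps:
R = 47 (R = Add(3, Mul(-11, -4)) = Add(3, 44) = 47)
g = Rational(-538, 67) (g = Mul(-1076, Rational(1, 134)) = Rational(-538, 67) ≈ -8.0298)
Function('u')(t, w) = Add(Rational(257, 3), Mul(16, w)) (Function('u')(t, w) = Add(1, Mul(Rational(1, 3), Add(Add(254, Mul(47, w)), w))) = Add(1, Mul(Rational(1, 3), Add(254, Mul(48, w)))) = Add(1, Add(Rational(254, 3), Mul(16, w))) = Add(Rational(257, 3), Mul(16, w)))
Add(Function('u')(1973, Mul(Add(g, Function('V')(-25, -6)), Pow(Add(110, 1105), -1))), -1173729) = Add(Add(Rational(257, 3), Mul(16, Mul(Add(Rational(-538, 67), -25), Pow(Add(110, 1105), -1)))), -1173729) = Add(Add(Rational(257, 3), Mul(16, Mul(Rational(-2213, 67), Pow(1215, -1)))), -1173729) = Add(Add(Rational(257, 3), Mul(16, Mul(Rational(-2213, 67), Rational(1, 1215)))), -1173729) = Add(Add(Rational(257, 3), Mul(16, Rational(-2213, 81405))), -1173729) = Add(Add(Rational(257, 3), Rational(-35408, 81405)), -1173729) = Add(Rational(6938287, 81405), -1173729) = Rational(-95540470958, 81405)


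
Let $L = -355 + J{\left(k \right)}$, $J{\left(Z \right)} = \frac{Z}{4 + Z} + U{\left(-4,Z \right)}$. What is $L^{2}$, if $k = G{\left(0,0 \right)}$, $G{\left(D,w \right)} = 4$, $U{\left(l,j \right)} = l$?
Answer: $\frac{514089}{4} \approx 1.2852 \cdot 10^{5}$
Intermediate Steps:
$k = 4$
$J{\left(Z \right)} = -4 + \frac{Z}{4 + Z}$ ($J{\left(Z \right)} = \frac{Z}{4 + Z} - 4 = -4 + \frac{Z}{4 + Z}$)
$L = - \frac{717}{2}$ ($L = -355 + \frac{-16 - 12}{4 + 4} = -355 + \frac{-16 - 12}{8} = -355 + \frac{1}{8} \left(-28\right) = -355 - \frac{7}{2} = - \frac{717}{2} \approx -358.5$)
$L^{2} = \left(- \frac{717}{2}\right)^{2} = \frac{514089}{4}$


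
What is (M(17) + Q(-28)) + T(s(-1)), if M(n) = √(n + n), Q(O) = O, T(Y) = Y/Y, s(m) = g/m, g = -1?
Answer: -27 + √34 ≈ -21.169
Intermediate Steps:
s(m) = -1/m
T(Y) = 1
M(n) = √2*√n (M(n) = √(2*n) = √2*√n)
(M(17) + Q(-28)) + T(s(-1)) = (√2*√17 - 28) + 1 = (√34 - 28) + 1 = (-28 + √34) + 1 = -27 + √34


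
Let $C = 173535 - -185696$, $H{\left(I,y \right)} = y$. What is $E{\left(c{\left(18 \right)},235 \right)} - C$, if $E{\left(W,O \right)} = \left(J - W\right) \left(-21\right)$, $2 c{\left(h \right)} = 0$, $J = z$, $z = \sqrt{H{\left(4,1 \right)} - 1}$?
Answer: $-359231$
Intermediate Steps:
$z = 0$ ($z = \sqrt{1 - 1} = \sqrt{0} = 0$)
$J = 0$
$C = 359231$ ($C = 173535 + 185696 = 359231$)
$c{\left(h \right)} = 0$ ($c{\left(h \right)} = \frac{1}{2} \cdot 0 = 0$)
$E{\left(W,O \right)} = 21 W$ ($E{\left(W,O \right)} = \left(0 - W\right) \left(-21\right) = - W \left(-21\right) = 21 W$)
$E{\left(c{\left(18 \right)},235 \right)} - C = 21 \cdot 0 - 359231 = 0 - 359231 = -359231$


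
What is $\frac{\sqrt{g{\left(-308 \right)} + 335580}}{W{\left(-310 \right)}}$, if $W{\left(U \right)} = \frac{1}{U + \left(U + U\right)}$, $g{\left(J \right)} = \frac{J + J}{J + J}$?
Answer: $- 930 \sqrt{335581} \approx -5.3874 \cdot 10^{5}$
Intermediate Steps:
$g{\left(J \right)} = 1$ ($g{\left(J \right)} = \frac{2 J}{2 J} = 2 J \frac{1}{2 J} = 1$)
$W{\left(U \right)} = \frac{1}{3 U}$ ($W{\left(U \right)} = \frac{1}{U + 2 U} = \frac{1}{3 U}$)
$\frac{\sqrt{g{\left(-308 \right)} + 335580}}{W{\left(-310 \right)}} = \frac{\sqrt{1 + 335580}}{\frac{1}{3} \frac{1}{-310}} = \frac{\sqrt{335581}}{\frac{1}{3} \left(- \frac{1}{310}\right)} = \frac{\sqrt{335581}}{- \frac{1}{930}} = \sqrt{335581} \left(-930\right) = - 930 \sqrt{335581}$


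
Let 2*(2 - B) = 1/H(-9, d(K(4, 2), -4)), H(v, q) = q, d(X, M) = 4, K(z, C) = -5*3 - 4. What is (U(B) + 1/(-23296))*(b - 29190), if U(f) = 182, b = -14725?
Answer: -186193934965/23296 ≈ -7.9925e+6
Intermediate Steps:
K(z, C) = -19 (K(z, C) = -15 - 4 = -19)
B = 15/8 (B = 2 - ½/4 = 2 - ½*¼ = 2 - ⅛ = 15/8 ≈ 1.8750)
(U(B) + 1/(-23296))*(b - 29190) = (182 + 1/(-23296))*(-14725 - 29190) = (182 - 1/23296)*(-43915) = (4239871/23296)*(-43915) = -186193934965/23296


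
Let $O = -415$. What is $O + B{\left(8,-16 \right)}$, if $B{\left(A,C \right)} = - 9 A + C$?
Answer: $-503$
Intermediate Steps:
$B{\left(A,C \right)} = C - 9 A$
$O + B{\left(8,-16 \right)} = -415 - 88 = -503$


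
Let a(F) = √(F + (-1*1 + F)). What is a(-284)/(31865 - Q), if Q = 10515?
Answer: I*√569/21350 ≈ 0.0011173*I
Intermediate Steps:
a(F) = √(-1 + 2*F) (a(F) = √(F + (-1 + F)) = √(-1 + 2*F))
a(-284)/(31865 - Q) = √(-1 + 2*(-284))/(31865 - 1*10515) = √(-1 - 568)/(31865 - 10515) = √(-569)/21350 = (I*√569)*(1/21350) = I*√569/21350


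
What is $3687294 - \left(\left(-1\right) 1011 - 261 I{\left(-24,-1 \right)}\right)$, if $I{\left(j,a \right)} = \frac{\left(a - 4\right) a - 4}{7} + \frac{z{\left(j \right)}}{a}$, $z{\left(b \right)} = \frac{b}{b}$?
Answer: $\frac{25816569}{7} \approx 3.6881 \cdot 10^{6}$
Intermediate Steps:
$z{\left(b \right)} = 1$
$I{\left(j,a \right)} = - \frac{4}{7} + \frac{1}{a} + \frac{a \left(-4 + a\right)}{7}$ ($I{\left(j,a \right)} = \frac{\left(a - 4\right) a - 4}{7} + 1 \frac{1}{a} = \left(\left(-4 + a\right) a - 4\right) \frac{1}{7} + \frac{1}{a} = \left(a \left(-4 + a\right) - 4\right) \frac{1}{7} + \frac{1}{a} = \left(-4 + a \left(-4 + a\right)\right) \frac{1}{7} + \frac{1}{a} = \left(- \frac{4}{7} + \frac{a \left(-4 + a\right)}{7}\right) + \frac{1}{a} = - \frac{4}{7} + \frac{1}{a} + \frac{a \left(-4 + a\right)}{7}$)
$3687294 - \left(\left(-1\right) 1011 - 261 I{\left(-24,-1 \right)}\right) = 3687294 - \left(\left(-1\right) 1011 - 261 \frac{7 - - (4 - \left(-1\right)^{2} + 4 \left(-1\right))}{7 \left(-1\right)}\right) = 3687294 - \left(-1011 - 261 \cdot \frac{1}{7} \left(-1\right) \left(7 - - (4 - 1 - 4)\right)\right) = 3687294 - \left(-1011 - 261 \cdot \frac{1}{7} \left(-1\right) \left(7 - \left(-1\right) \left(-1\right)\right)\right) = 3687294 - \left(-1011 - 261 \cdot \frac{1}{7} \left(-1\right) \left(7 - 1\right)\right) = 3687294 - \left(-1011 - 261 \cdot \frac{1}{7} \left(-1\right) 6\right) = 3687294 - \left(-1011 - - \frac{1566}{7}\right) = 3687294 - \left(-1011 + \frac{1566}{7}\right) = 3687294 - - \frac{5511}{7} = 3687294 + \frac{5511}{7} = \frac{25816569}{7}$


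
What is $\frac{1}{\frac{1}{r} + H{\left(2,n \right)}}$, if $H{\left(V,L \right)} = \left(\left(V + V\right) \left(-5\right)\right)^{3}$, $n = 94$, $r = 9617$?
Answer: $- \frac{9617}{76935999} \approx -0.000125$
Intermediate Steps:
$H{\left(V,L \right)} = - 1000 V^{3}$ ($H{\left(V,L \right)} = \left(2 V \left(-5\right)\right)^{3} = \left(- 10 V\right)^{3} = - 1000 V^{3}$)
$\frac{1}{\frac{1}{r} + H{\left(2,n \right)}} = \frac{1}{\frac{1}{9617} - 1000 \cdot 2^{3}} = \frac{1}{\frac{1}{9617} - 8000} = \frac{1}{- \frac{76935999}{9617}} = - \frac{9617}{76935999}$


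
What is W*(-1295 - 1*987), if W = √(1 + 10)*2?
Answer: -4564*√11 ≈ -15137.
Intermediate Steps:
W = 2*√11 (W = √11*2 = 2*√11 ≈ 6.6332)
W*(-1295 - 1*987) = (2*√11)*(-1295 - 1*987) = (2*√11)*(-1295 - 987) = (2*√11)*(-2282) = -4564*√11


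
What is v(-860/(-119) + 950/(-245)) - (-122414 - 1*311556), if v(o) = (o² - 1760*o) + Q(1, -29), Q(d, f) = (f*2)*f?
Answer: 298211551528/693889 ≈ 4.2977e+5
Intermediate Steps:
Q(d, f) = 2*f² (Q(d, f) = (2*f)*f = 2*f²)
v(o) = 1682 + o² - 1760*o (v(o) = (o² - 1760*o) + 2*(-29)² = (o² - 1760*o) + 2*841 = (o² - 1760*o) + 1682 = 1682 + o² - 1760*o)
v(-860/(-119) + 950/(-245)) - (-122414 - 1*311556) = (1682 + (-860/(-119) + 950/(-245))² - 1760*(-860/(-119) + 950/(-245))) - (-122414 - 1*311556) = (1682 + (-860*(-1/119) + 950*(-1/245))² - 1760*(-860*(-1/119) + 950*(-1/245))) - (-122414 - 311556) = (1682 + (860/119 - 190/49)² - 1760*(860/119 - 190/49)) - 1*(-433970) = (1682 + (2790/833)² - 1760*2790/833) + 433970 = (1682 + 7784100/693889 - 4910400/833) + 433970 = -2915457802/693889 + 433970 = 298211551528/693889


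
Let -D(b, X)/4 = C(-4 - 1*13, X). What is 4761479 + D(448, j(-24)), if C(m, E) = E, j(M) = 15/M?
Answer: 9522963/2 ≈ 4.7615e+6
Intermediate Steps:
D(b, X) = -4*X
4761479 + D(448, j(-24)) = 4761479 - 60/(-24) = 4761479 - 60*(-1)/24 = 4761479 - 4*(-5/8) = 4761479 + 5/2 = 9522963/2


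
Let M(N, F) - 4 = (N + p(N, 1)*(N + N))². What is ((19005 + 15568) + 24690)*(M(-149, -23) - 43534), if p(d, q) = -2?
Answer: 9261562377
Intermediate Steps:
M(N, F) = 4 + 9*N² (M(N, F) = 4 + (N - 2*(N + N))² = 4 + (N - 4*N)² = 4 + (-3*N)² = 4 + 9*N²)
((19005 + 15568) + 24690)*(M(-149, -23) - 43534) = ((19005 + 15568) + 24690)*((4 + 9*(-149)²) - 43534) = (34573 + 24690)*((4 + 9*22201) - 43534) = 59263*((4 + 199809) - 43534) = 59263*(199813 - 43534) = 59263*156279 = 9261562377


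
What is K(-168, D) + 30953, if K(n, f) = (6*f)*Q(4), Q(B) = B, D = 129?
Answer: 34049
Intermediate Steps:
K(n, f) = 24*f (K(n, f) = (6*f)*4 = 24*f)
K(-168, D) + 30953 = 24*129 + 30953 = 3096 + 30953 = 34049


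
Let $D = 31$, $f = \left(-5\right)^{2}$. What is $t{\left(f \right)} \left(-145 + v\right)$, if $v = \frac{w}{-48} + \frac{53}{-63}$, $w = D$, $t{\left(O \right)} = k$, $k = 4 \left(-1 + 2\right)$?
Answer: $- \frac{147659}{252} \approx -585.95$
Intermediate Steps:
$f = 25$
$k = 4$ ($k = 4 \cdot 1 = 4$)
$t{\left(O \right)} = 4$
$w = 31$
$v = - \frac{1499}{1008}$ ($v = \frac{31}{-48} + \frac{53}{-63} = 31 \left(- \frac{1}{48}\right) + 53 \left(- \frac{1}{63}\right) = - \frac{31}{48} - \frac{53}{63} = - \frac{1499}{1008} \approx -1.4871$)
$t{\left(f \right)} \left(-145 + v\right) = 4 \left(-145 - \frac{1499}{1008}\right) = 4 \left(- \frac{147659}{1008}\right) = - \frac{147659}{252}$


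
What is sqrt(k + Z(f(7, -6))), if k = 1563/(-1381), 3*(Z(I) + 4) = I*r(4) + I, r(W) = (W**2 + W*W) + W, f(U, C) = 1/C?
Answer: I*sqrt(493467206)/8286 ≈ 2.6809*I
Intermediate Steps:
r(W) = W + 2*W**2 (r(W) = (W**2 + W**2) + W = 2*W**2 + W = W + 2*W**2)
Z(I) = -4 + 37*I/3 (Z(I) = -4 + (I*(4*(1 + 2*4)) + I)/3 = -4 + (I*(4*(1 + 8)) + I)/3 = -4 + (I*(4*9) + I)/3 = -4 + (I*36 + I)/3 = -4 + (36*I + I)/3 = -4 + (37*I)/3 = -4 + 37*I/3)
k = -1563/1381 (k = 1563*(-1/1381) = -1563/1381 ≈ -1.1318)
sqrt(k + Z(f(7, -6))) = sqrt(-1563/1381 + (-4 + (37/3)/(-6))) = sqrt(-1563/1381 + (-4 + (37/3)*(-1/6))) = sqrt(-1563/1381 + (-4 - 37/18)) = sqrt(-1563/1381 - 109/18) = sqrt(-178663/24858) = I*sqrt(493467206)/8286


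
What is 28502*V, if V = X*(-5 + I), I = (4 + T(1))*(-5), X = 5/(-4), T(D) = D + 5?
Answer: 3919025/2 ≈ 1.9595e+6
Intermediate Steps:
T(D) = 5 + D
X = -5/4 (X = 5*(-¼) = -5/4 ≈ -1.2500)
I = -50 (I = (4 + (5 + 1))*(-5) = (4 + 6)*(-5) = 10*(-5) = -50)
V = 275/4 (V = -5*(-5 - 50)/4 = -5/4*(-55) = 275/4 ≈ 68.750)
28502*V = 28502*(275/4) = 3919025/2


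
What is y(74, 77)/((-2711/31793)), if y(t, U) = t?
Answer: -2352682/2711 ≈ -867.83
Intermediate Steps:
y(74, 77)/((-2711/31793)) = 74/((-2711/31793)) = 74/((-2711*1/31793)) = 74/(-2711/31793) = 74*(-31793/2711) = -2352682/2711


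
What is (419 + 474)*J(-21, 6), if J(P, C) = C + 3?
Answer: 8037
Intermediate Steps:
J(P, C) = 3 + C
(419 + 474)*J(-21, 6) = (419 + 474)*(3 + 6) = 893*9 = 8037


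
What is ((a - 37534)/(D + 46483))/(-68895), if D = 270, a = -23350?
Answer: 60884/3221047935 ≈ 1.8902e-5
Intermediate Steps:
((a - 37534)/(D + 46483))/(-68895) = ((-23350 - 37534)/(270 + 46483))/(-68895) = -60884/46753*(-1/68895) = 60884/3221047935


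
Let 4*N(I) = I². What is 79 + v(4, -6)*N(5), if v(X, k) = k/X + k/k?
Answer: 607/8 ≈ 75.875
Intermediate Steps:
v(X, k) = 1 + k/X (v(X, k) = k/X + 1 = 1 + k/X)
N(I) = I²/4
79 + v(4, -6)*N(5) = 79 + ((4 - 6)/4)*((¼)*5²) = 79 + ((¼)*(-2))*((¼)*25) = 79 - ½*25/4 = 79 - 25/8 = 607/8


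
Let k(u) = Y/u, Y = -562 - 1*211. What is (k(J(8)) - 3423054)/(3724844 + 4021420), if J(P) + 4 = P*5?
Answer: -123230717/278865504 ≈ -0.44190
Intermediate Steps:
Y = -773 (Y = -562 - 211 = -773)
J(P) = -4 + 5*P (J(P) = -4 + P*5 = -4 + 5*P)
k(u) = -773/u
(k(J(8)) - 3423054)/(3724844 + 4021420) = (-773/(-4 + 5*8) - 3423054)/(3724844 + 4021420) = (-773/(-4 + 40) - 3423054)/7746264 = (-773/36 - 3423054)*(1/7746264) = -123230717/36*1/7746264 = -123230717/278865504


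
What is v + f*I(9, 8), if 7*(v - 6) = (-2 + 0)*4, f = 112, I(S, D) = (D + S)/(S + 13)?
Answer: 7038/77 ≈ 91.403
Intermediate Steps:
I(S, D) = (D + S)/(13 + S)
v = 34/7 (v = 6 + ((-2 + 0)*4)/7 = 6 + (-2*4)/7 = 6 + (⅐)*(-8) = 6 - 8/7 = 34/7 ≈ 4.8571)
v + f*I(9, 8) = 34/7 + 112*((8 + 9)/(13 + 9)) = 34/7 + 112*(17/22) = 34/7 + 952/11 = 7038/77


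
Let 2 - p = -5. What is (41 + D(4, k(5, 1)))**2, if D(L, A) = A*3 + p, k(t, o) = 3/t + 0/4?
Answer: 62001/25 ≈ 2480.0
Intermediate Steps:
p = 7 (p = 2 - 1*(-5) = 2 + 5 = 7)
k(t, o) = 3/t (k(t, o) = 3/t + 0*(1/4) = 3/t + 0 = 3/t)
D(L, A) = 7 + 3*A (D(L, A) = A*3 + 7 = 3*A + 7 = 7 + 3*A)
(41 + D(4, k(5, 1)))**2 = (41 + (7 + 3*(3/5)))**2 = (41 + (7 + 9/5))**2 = (41 + 44/5)**2 = (249/5)**2 = 62001/25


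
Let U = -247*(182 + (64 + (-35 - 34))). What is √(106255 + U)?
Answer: 2*√15634 ≈ 250.07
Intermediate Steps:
U = -43719 (U = -247*(182 + (64 - 69)) = -247*(182 - 5) = -247*177 = -43719)
√(106255 + U) = √(106255 - 43719) = √62536 = 2*√15634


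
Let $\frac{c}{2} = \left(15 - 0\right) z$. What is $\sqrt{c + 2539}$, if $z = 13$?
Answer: $\sqrt{2929} \approx 54.12$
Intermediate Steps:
$c = 390$ ($c = 2 \left(15 - 0\right) 13 = 2 \left(15 + 0\right) 13 = 2 \cdot 15 \cdot 13 = 2 \cdot 195 = 390$)
$\sqrt{c + 2539} = \sqrt{390 + 2539} = \sqrt{2929}$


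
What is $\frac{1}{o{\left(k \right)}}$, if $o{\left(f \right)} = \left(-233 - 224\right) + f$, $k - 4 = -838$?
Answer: $- \frac{1}{1291} \approx -0.00077459$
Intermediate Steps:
$k = -834$ ($k = 4 - 838 = -834$)
$o{\left(f \right)} = -457 + f$
$\frac{1}{o{\left(k \right)}} = \frac{1}{-457 - 834} = \frac{1}{-1291} = - \frac{1}{1291}$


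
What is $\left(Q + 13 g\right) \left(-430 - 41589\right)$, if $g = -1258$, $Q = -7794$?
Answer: $1014674812$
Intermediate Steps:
$\left(Q + 13 g\right) \left(-430 - 41589\right) = \left(-7794 + 13 \left(-1258\right)\right) \left(-430 - 41589\right) = \left(-7794 - 16354\right) \left(-42019\right) = \left(-24148\right) \left(-42019\right) = 1014674812$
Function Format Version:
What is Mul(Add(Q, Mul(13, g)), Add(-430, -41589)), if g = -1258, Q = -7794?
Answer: 1014674812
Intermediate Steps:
Mul(Add(Q, Mul(13, g)), Add(-430, -41589)) = Mul(Add(-7794, Mul(13, -1258)), Add(-430, -41589)) = Mul(Add(-7794, -16354), -42019) = Mul(-24148, -42019) = 1014674812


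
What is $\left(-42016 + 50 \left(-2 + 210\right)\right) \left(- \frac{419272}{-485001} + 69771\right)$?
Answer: $- \frac{1069867230543488}{485001} \approx -2.2059 \cdot 10^{9}$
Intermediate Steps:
$\left(-42016 + 50 \left(-2 + 210\right)\right) \left(- \frac{419272}{-485001} + 69771\right) = \left(-42016 + 50 \cdot 208\right) \left(\left(-419272\right) \left(- \frac{1}{485001}\right) + 69771\right) = \left(-42016 + 10400\right) \left(\frac{419272}{485001} + 69771\right) = \left(-31616\right) \frac{33839424043}{485001} = - \frac{1069867230543488}{485001}$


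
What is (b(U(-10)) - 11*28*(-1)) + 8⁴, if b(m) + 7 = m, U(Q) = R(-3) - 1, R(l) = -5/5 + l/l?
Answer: 4396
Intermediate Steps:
R(l) = 0 (R(l) = -5*⅕ + 1 = -1 + 1 = 0)
U(Q) = -1 (U(Q) = 0 - 1 = -1)
b(m) = -7 + m
(b(U(-10)) - 11*28*(-1)) + 8⁴ = ((-7 - 1) - 11*28*(-1)) + 8⁴ = (-8 - 308*(-1)) + 4096 = (-8 + 308) + 4096 = 300 + 4096 = 4396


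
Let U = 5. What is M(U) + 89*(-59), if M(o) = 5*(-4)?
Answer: -5271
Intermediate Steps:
M(o) = -20
M(U) + 89*(-59) = -20 + 89*(-59) = -20 - 5251 = -5271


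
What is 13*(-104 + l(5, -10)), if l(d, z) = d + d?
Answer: -1222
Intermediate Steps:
l(d, z) = 2*d
13*(-104 + l(5, -10)) = 13*(-104 + 2*5) = 13*(-104 + 10) = 13*(-94) = -1222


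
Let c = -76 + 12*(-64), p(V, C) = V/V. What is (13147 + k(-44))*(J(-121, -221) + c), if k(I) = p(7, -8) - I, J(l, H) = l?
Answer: -12730280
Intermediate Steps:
p(V, C) = 1
k(I) = 1 - I
c = -844 (c = -76 - 768 = -844)
(13147 + k(-44))*(J(-121, -221) + c) = (13147 + (1 - 1*(-44)))*(-121 - 844) = (13147 + (1 + 44))*(-965) = (13147 + 45)*(-965) = 13192*(-965) = -12730280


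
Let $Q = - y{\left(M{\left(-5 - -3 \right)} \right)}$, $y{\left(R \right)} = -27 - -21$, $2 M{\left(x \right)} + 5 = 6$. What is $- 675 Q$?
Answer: $-4050$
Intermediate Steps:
$M{\left(x \right)} = \frac{1}{2}$ ($M{\left(x \right)} = - \frac{5}{2} + \frac{1}{2} \cdot 6 = - \frac{5}{2} + 3 = \frac{1}{2}$)
$y{\left(R \right)} = -6$ ($y{\left(R \right)} = -27 + 21 = -6$)
$Q = 6$ ($Q = \left(-1\right) \left(-6\right) = 6$)
$- 675 Q = \left(-675\right) 6 = -4050$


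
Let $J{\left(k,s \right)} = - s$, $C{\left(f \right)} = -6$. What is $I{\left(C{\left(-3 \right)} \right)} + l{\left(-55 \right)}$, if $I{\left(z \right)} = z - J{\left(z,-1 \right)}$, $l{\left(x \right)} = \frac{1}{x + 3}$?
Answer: $- \frac{365}{52} \approx -7.0192$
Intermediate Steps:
$l{\left(x \right)} = \frac{1}{3 + x}$
$I{\left(z \right)} = -1 + z$ ($I{\left(z \right)} = z - \left(-1\right) \left(-1\right) = z - 1 = -1 + z$)
$I{\left(C{\left(-3 \right)} \right)} + l{\left(-55 \right)} = \left(-1 - 6\right) + \frac{1}{3 - 55} = -7 + \frac{1}{-52} = -7 - \frac{1}{52} = - \frac{365}{52}$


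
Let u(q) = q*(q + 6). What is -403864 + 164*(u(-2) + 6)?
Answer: -404192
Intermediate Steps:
u(q) = q*(6 + q)
-403864 + 164*(u(-2) + 6) = -403864 + 164*(-2*(6 - 2) + 6) = -403864 + 164*(-2*4 + 6) = -403864 + 164*(-8 + 6) = -403864 + 164*(-2) = -403864 - 328 = -404192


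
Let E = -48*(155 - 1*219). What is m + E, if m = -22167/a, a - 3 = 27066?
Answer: 27711267/9023 ≈ 3071.2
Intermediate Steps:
a = 27069 (a = 3 + 27066 = 27069)
m = -7389/9023 (m = -22167/27069 = -22167*1/27069 = -7389/9023 ≈ -0.81891)
E = 3072 (E = -48*(155 - 219) = -48*(-64) = 3072)
m + E = -7389/9023 + 3072 = 27711267/9023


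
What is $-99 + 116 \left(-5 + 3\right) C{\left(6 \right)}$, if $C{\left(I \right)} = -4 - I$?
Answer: $2221$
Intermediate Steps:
$-99 + 116 \left(-5 + 3\right) C{\left(6 \right)} = -99 + 116 \left(-5 + 3\right) \left(-4 - 6\right) = -99 + 116 \left(- 2 \left(-4 - 6\right)\right) = -99 + 116 \left(\left(-2\right) \left(-10\right)\right) = -99 + 116 \cdot 20 = -99 + 2320 = 2221$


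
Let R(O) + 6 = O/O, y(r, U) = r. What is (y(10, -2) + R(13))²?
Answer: 25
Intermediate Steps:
R(O) = -5 (R(O) = -6 + O/O = -6 + 1 = -5)
(y(10, -2) + R(13))² = (10 - 5)² = 5² = 25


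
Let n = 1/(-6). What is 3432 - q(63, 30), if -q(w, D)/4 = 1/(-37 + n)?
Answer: 765312/223 ≈ 3431.9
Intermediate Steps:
n = -⅙ ≈ -0.16667
q(w, D) = 24/223 (q(w, D) = -4/(-37 - ⅙) = -4/(-223/6) = -4*(-6/223) = 24/223)
3432 - q(63, 30) = 3432 - 1*24/223 = 3432 - 24/223 = 765312/223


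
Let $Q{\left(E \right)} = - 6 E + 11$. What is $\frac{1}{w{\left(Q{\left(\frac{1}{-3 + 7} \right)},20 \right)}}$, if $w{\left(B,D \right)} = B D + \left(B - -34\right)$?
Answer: $\frac{2}{467} \approx 0.0042827$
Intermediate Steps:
$Q{\left(E \right)} = 11 - 6 E$
$w{\left(B,D \right)} = 34 + B + B D$ ($w{\left(B,D \right)} = B D + \left(B + 34\right) = B D + \left(34 + B\right) = 34 + B + B D$)
$\frac{1}{w{\left(Q{\left(\frac{1}{-3 + 7} \right)},20 \right)}} = \frac{1}{34 + \left(11 - \frac{6}{-3 + 7}\right) + \left(11 - \frac{6}{-3 + 7}\right) 20} = \frac{1}{34 + \left(11 - \frac{6}{4}\right) + \left(11 - \frac{6}{4}\right) 20} = \frac{1}{34 + \left(11 - \frac{3}{2}\right) + \left(11 - \frac{3}{2}\right) 20} = \frac{1}{34 + \frac{19}{2} + \frac{19}{2} \cdot 20} = \frac{1}{34 + \frac{19}{2} + 190} = \frac{1}{\frac{467}{2}} = \frac{2}{467}$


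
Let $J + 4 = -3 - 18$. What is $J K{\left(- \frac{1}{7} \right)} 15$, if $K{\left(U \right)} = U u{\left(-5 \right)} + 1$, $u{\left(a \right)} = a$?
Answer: $- \frac{4500}{7} \approx -642.86$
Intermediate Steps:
$J = -25$ ($J = -4 - 21 = -25$)
$K{\left(U \right)} = 1 - 5 U$ ($K{\left(U \right)} = U \left(-5\right) + 1 = - 5 U + 1 = 1 - 5 U$)
$J K{\left(- \frac{1}{7} \right)} 15 = - 25 \left(1 - 5 \left(- \frac{1}{7}\right)\right) 15 = - 25 \left(1 - 5 \left(\left(-1\right) \frac{1}{7}\right)\right) 15 = - 25 \left(1 - - \frac{5}{7}\right) 15 = - 25 \left(1 + \frac{5}{7}\right) 15 = \left(-25\right) \frac{12}{7} \cdot 15 = \left(- \frac{300}{7}\right) 15 = - \frac{4500}{7}$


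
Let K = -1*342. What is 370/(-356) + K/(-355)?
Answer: -4799/63190 ≈ -0.075946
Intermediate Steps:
K = -342
370/(-356) + K/(-355) = 370/(-356) - 342/(-355) = 370*(-1/356) - 342*(-1/355) = -185/178 + 342/355 = -4799/63190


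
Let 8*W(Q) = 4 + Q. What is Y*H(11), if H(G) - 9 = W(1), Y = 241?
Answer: 18557/8 ≈ 2319.6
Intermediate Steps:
W(Q) = ½ + Q/8 (W(Q) = (4 + Q)/8 = ½ + Q/8)
H(G) = 77/8 (H(G) = 9 + (½ + (⅛)*1) = 9 + (½ + ⅛) = 9 + 5/8 = 77/8)
Y*H(11) = 241*(77/8) = 18557/8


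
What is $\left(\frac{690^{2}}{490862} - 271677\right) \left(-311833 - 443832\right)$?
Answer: $\frac{50386019085060105}{245431} \approx 2.053 \cdot 10^{11}$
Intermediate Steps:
$\left(\frac{690^{2}}{490862} - 271677\right) \left(-311833 - 443832\right) = \left(476100 \cdot \frac{1}{490862} - 271677\right) \left(-755665\right) = \left(\frac{238050}{245431} - 271677\right) \left(-755665\right) = \left(- \frac{66677719737}{245431}\right) \left(-755665\right) = \frac{50386019085060105}{245431}$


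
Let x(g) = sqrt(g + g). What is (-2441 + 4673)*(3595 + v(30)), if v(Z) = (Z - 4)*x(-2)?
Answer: 8024040 + 116064*I ≈ 8.024e+6 + 1.1606e+5*I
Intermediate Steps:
x(g) = sqrt(2)*sqrt(g) (x(g) = sqrt(2*g) = sqrt(2)*sqrt(g))
v(Z) = 2*I*(-4 + Z) (v(Z) = (Z - 4)*(sqrt(2)*sqrt(-2)) = (-4 + Z)*(sqrt(2)*(I*sqrt(2))) = (-4 + Z)*(2*I) = 2*I*(-4 + Z))
(-2441 + 4673)*(3595 + v(30)) = (-2441 + 4673)*(3595 + 2*I*(-4 + 30)) = 2232*(3595 + 2*I*26) = 2232*(3595 + 52*I) = 8024040 + 116064*I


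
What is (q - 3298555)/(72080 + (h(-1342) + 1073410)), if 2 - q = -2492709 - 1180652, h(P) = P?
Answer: 93702/286037 ≈ 0.32759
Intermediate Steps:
q = 3673363 (q = 2 - (-2492709 - 1180652) = 2 - 1*(-3673361) = 2 + 3673361 = 3673363)
(q - 3298555)/(72080 + (h(-1342) + 1073410)) = (3673363 - 3298555)/(72080 + (-1342 + 1073410)) = 374808/(72080 + 1072068) = 374808/1144148 = 374808*(1/1144148) = 93702/286037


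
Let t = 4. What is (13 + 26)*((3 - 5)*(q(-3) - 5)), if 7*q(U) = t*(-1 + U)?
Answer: 3978/7 ≈ 568.29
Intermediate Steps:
q(U) = -4/7 + 4*U/7 (q(U) = (4*(-1 + U))/7 = (-4 + 4*U)/7 = -4/7 + 4*U/7)
(13 + 26)*((3 - 5)*(q(-3) - 5)) = (13 + 26)*((3 - 5)*((-4/7 + (4/7)*(-3)) - 5)) = 39*(-2*((-4/7 - 12/7) - 5)) = 39*(-2*(-16/7 - 5)) = 39*(-2*(-51/7)) = 39*(102/7) = 3978/7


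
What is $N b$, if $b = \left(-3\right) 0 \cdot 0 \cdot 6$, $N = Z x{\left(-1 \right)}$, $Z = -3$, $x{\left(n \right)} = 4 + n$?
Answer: $0$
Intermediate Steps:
$N = -9$ ($N = - 3 \left(4 - 1\right) = \left(-3\right) 3 = -9$)
$b = 0$ ($b = 0 \cdot 0 \cdot 6 = 0 \cdot 6 = 0$)
$N b = \left(-9\right) 0 = 0$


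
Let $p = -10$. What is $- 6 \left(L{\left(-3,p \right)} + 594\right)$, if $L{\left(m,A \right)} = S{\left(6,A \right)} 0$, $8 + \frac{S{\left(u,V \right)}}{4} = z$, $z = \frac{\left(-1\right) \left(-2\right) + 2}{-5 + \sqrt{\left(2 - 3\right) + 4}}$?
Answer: $-3564$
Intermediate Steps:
$z = \frac{4}{-5 + \sqrt{3}}$ ($z = \frac{2 + 2}{-5 + \sqrt{\left(2 - 3\right) + 4}} = \frac{4}{-5 + \sqrt{-1 + 4}} = \frac{4}{-5 + \sqrt{3}} \approx -1.224$)
$S{\left(u,V \right)} = - \frac{392}{11} - \frac{8 \sqrt{3}}{11}$ ($S{\left(u,V \right)} = -32 + 4 \left(- \frac{10}{11} - \frac{2 \sqrt{3}}{11}\right) = -32 - \left(\frac{40}{11} + \frac{8 \sqrt{3}}{11}\right) = - \frac{392}{11} - \frac{8 \sqrt{3}}{11}$)
$L{\left(m,A \right)} = 0$ ($L{\left(m,A \right)} = \left(- \frac{392}{11} - \frac{8 \sqrt{3}}{11}\right) 0 = 0$)
$- 6 \left(L{\left(-3,p \right)} + 594\right) = - 6 \left(0 + 594\right) = \left(-6\right) 594 = -3564$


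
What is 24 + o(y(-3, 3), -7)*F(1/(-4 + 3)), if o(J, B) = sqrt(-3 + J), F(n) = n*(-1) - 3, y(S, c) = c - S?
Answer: 24 - 2*sqrt(3) ≈ 20.536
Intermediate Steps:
F(n) = -3 - n (F(n) = -n - 3 = -3 - n)
24 + o(y(-3, 3), -7)*F(1/(-4 + 3)) = 24 + sqrt(-3 + (3 - 1*(-3)))*(-3 - 1/(-4 + 3)) = 24 + sqrt(-3 + (3 + 3))*(-3 - 1/(-1)) = 24 + sqrt(-3 + 6)*(-3 - 1*(-1)) = 24 + sqrt(3)*(-3 + 1) = 24 + sqrt(3)*(-2) = 24 - 2*sqrt(3)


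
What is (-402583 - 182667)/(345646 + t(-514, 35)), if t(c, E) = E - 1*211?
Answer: -58525/34547 ≈ -1.6941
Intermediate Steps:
t(c, E) = -211 + E (t(c, E) = E - 211 = -211 + E)
(-402583 - 182667)/(345646 + t(-514, 35)) = (-402583 - 182667)/(345646 + (-211 + 35)) = -585250/(345646 - 176) = -585250/345470 = -585250*1/345470 = -58525/34547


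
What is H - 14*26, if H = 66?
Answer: -298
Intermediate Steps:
H - 14*26 = 66 - 14*26 = 66 - 364 = -298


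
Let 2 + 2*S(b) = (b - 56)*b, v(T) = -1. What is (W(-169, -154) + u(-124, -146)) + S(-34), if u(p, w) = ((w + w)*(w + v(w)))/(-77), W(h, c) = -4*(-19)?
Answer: 11523/11 ≈ 1047.5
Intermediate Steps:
W(h, c) = 76
u(p, w) = -2*w*(-1 + w)/77 (u(p, w) = ((w + w)*(w - 1))/(-77) = ((2*w)*(-1 + w))*(-1/77) = (2*w*(-1 + w))*(-1/77) = -2*w*(-1 + w)/77)
S(b) = -1 + b*(-56 + b)/2 (S(b) = -1 + ((b - 56)*b)/2 = -1 + ((-56 + b)*b)/2 = -1 + (b*(-56 + b))/2 = -1 + b*(-56 + b)/2)
(W(-169, -154) + u(-124, -146)) + S(-34) = (76 + (2/77)*(-146)*(1 - 1*(-146))) + (-1 + (1/2)*(-34)**2 - 28*(-34)) = (76 + (2/77)*(-146)*(1 + 146)) + (-1 + (1/2)*1156 + 952) = (76 + (2/77)*(-146)*147) + (-1 + 578 + 952) = (76 - 6132/11) + 1529 = -5296/11 + 1529 = 11523/11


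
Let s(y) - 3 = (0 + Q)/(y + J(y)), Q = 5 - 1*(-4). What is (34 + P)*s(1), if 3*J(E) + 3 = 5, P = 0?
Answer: 1428/5 ≈ 285.60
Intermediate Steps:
J(E) = ⅔ (J(E) = -1 + (⅓)*5 = -1 + 5/3 = ⅔)
Q = 9 (Q = 5 + 4 = 9)
s(y) = 3 + 9/(⅔ + y) (s(y) = 3 + (0 + 9)/(y + ⅔) = 3 + 9/(⅔ + y))
(34 + P)*s(1) = (34 + 0)*(3*(11 + 3*1)/(2 + 3*1)) = 34*(3*(11 + 3)/(2 + 3)) = 34*(3*14/5) = 34*(3*(⅕)*14) = 34*(42/5) = 1428/5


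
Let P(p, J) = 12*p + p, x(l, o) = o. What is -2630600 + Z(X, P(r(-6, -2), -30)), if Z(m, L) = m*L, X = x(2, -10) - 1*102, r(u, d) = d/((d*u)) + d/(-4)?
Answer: -7893256/3 ≈ -2.6311e+6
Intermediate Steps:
r(u, d) = 1/u - d/4 (r(u, d) = d*(1/(d*u)) + d*(-1/4) = 1/u - d/4)
X = -112 (X = -10 - 1*102 = -10 - 102 = -112)
P(p, J) = 13*p
Z(m, L) = L*m
-2630600 + Z(X, P(r(-6, -2), -30)) = -2630600 + (13*(1/(-6) - 1/4*(-2)))*(-112) = -2630600 + (13*(-1/6 + 1/2))*(-112) = -2630600 + (13*(1/3))*(-112) = -2630600 + (13/3)*(-112) = -2630600 - 1456/3 = -7893256/3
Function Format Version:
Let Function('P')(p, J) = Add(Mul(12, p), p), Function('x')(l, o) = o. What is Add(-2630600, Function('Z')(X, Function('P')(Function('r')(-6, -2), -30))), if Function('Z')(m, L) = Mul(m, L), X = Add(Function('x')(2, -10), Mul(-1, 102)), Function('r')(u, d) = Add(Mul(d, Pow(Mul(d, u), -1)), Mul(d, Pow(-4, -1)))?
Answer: Rational(-7893256, 3) ≈ -2.6311e+6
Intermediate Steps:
Function('r')(u, d) = Add(Pow(u, -1), Mul(Rational(-1, 4), d)) (Function('r')(u, d) = Add(Mul(d, Mul(Pow(d, -1), Pow(u, -1))), Mul(d, Rational(-1, 4))) = Add(Pow(u, -1), Mul(Rational(-1, 4), d)))
X = -112 (X = Add(-10, Mul(-1, 102)) = Add(-10, -102) = -112)
Function('P')(p, J) = Mul(13, p)
Function('Z')(m, L) = Mul(L, m)
Add(-2630600, Function('Z')(X, Function('P')(Function('r')(-6, -2), -30))) = Add(-2630600, Mul(Mul(13, Add(Pow(-6, -1), Mul(Rational(-1, 4), -2))), -112)) = Add(-2630600, Mul(Mul(13, Add(Rational(-1, 6), Rational(1, 2))), -112)) = Add(-2630600, Mul(Mul(13, Rational(1, 3)), -112)) = Add(-2630600, Mul(Rational(13, 3), -112)) = Add(-2630600, Rational(-1456, 3)) = Rational(-7893256, 3)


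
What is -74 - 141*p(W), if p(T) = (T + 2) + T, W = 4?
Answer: -1484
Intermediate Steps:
p(T) = 2 + 2*T (p(T) = (2 + T) + T = 2 + 2*T)
-74 - 141*p(W) = -74 - 141*(2 + 2*4) = -74 - 141*(2 + 8) = -74 - 141*10 = -74 - 1410 = -1484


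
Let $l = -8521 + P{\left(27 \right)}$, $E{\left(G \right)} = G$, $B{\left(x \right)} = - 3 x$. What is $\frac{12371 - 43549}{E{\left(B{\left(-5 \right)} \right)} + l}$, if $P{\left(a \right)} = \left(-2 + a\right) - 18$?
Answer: $\frac{31178}{8499} \approx 3.6684$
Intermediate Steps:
$P{\left(a \right)} = -20 + a$
$l = -8514$ ($l = -8521 + \left(-20 + 27\right) = -8521 + 7 = -8514$)
$\frac{12371 - 43549}{E{\left(B{\left(-5 \right)} \right)} + l} = \frac{12371 - 43549}{\left(-3\right) \left(-5\right) - 8514} = - \frac{31178}{15 - 8514} = - \frac{31178}{-8499} = \left(-31178\right) \left(- \frac{1}{8499}\right) = \frac{31178}{8499}$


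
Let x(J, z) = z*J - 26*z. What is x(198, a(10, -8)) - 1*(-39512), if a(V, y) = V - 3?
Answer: 40716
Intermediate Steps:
a(V, y) = -3 + V
x(J, z) = -26*z + J*z (x(J, z) = J*z - 26*z = -26*z + J*z)
x(198, a(10, -8)) - 1*(-39512) = (-3 + 10)*(-26 + 198) - 1*(-39512) = 7*172 + 39512 = 1204 + 39512 = 40716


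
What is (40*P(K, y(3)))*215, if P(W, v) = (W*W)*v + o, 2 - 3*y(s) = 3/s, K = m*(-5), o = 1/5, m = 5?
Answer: 5380160/3 ≈ 1.7934e+6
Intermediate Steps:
o = ⅕ ≈ 0.20000
K = -25 (K = 5*(-5) = -25)
y(s) = ⅔ - 1/s
P(W, v) = ⅕ + v*W² (P(W, v) = (W*W)*v + ⅕ = W²*v + ⅕ = v*W² + ⅕ = ⅕ + v*W²)
(40*P(K, y(3)))*215 = (40*(⅕ + (⅔ - 1/3)*(-25)²))*215 = (40*(⅕ + (⅔ - 1*⅓)*625))*215 = (40*(⅕ + (⅔ - ⅓)*625))*215 = (40*(⅕ + (⅓)*625))*215 = (40*(⅕ + 625/3))*215 = (40*(3128/15))*215 = (25024/3)*215 = 5380160/3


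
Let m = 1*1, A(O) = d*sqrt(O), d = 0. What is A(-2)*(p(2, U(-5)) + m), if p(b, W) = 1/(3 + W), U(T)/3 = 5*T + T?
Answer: 0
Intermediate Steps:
U(T) = 18*T (U(T) = 3*(5*T + T) = 3*(6*T) = 18*T)
A(O) = 0 (A(O) = 0*sqrt(O) = 0)
m = 1
A(-2)*(p(2, U(-5)) + m) = 0*(1/(3 + 18*(-5)) + 1) = 0*(1/(3 - 90) + 1) = 0*(1/(-87) + 1) = 0*(-1/87 + 1) = 0*(86/87) = 0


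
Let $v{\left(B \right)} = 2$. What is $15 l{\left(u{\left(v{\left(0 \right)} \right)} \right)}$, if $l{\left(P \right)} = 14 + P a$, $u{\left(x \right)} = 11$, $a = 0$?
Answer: $210$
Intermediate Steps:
$l{\left(P \right)} = 14$ ($l{\left(P \right)} = 14 + P 0 = 14 + 0 = 14$)
$15 l{\left(u{\left(v{\left(0 \right)} \right)} \right)} = 15 \cdot 14 = 210$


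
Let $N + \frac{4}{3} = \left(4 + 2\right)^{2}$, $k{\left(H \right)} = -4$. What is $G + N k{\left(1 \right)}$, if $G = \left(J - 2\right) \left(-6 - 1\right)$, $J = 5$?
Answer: $- \frac{479}{3} \approx -159.67$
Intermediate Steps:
$N = \frac{104}{3}$ ($N = - \frac{4}{3} + \left(4 + 2\right)^{2} = - \frac{4}{3} + 6^{2} = - \frac{4}{3} + 36 = \frac{104}{3} \approx 34.667$)
$G = -21$ ($G = \left(5 - 2\right) \left(-6 - 1\right) = 3 \left(-7\right) = -21$)
$G + N k{\left(1 \right)} = -21 + \frac{104}{3} \left(-4\right) = -21 - \frac{416}{3} = - \frac{479}{3}$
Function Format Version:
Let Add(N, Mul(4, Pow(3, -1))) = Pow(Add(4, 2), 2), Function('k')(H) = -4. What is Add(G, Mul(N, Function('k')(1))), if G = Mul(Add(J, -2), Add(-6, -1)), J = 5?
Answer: Rational(-479, 3) ≈ -159.67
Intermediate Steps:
N = Rational(104, 3) (N = Add(Rational(-4, 3), Pow(Add(4, 2), 2)) = Add(Rational(-4, 3), Pow(6, 2)) = Add(Rational(-4, 3), 36) = Rational(104, 3) ≈ 34.667)
G = -21 (G = Mul(Add(5, -2), Add(-6, -1)) = Mul(3, -7) = -21)
Add(G, Mul(N, Function('k')(1))) = Add(-21, Mul(Rational(104, 3), -4)) = Add(-21, Rational(-416, 3)) = Rational(-479, 3)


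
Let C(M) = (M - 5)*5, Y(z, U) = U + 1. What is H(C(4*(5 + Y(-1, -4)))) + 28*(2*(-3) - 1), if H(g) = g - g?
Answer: -196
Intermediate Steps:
Y(z, U) = 1 + U
C(M) = -25 + 5*M (C(M) = (-5 + M)*5 = -25 + 5*M)
H(g) = 0
H(C(4*(5 + Y(-1, -4)))) + 28*(2*(-3) - 1) = 0 + 28*(2*(-3) - 1) = 0 + 28*(-6 - 1) = 0 + 28*(-7) = 0 - 196 = -196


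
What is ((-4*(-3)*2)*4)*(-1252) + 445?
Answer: -119747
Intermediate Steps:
((-4*(-3)*2)*4)*(-1252) + 445 = ((12*2)*4)*(-1252) + 445 = (24*4)*(-1252) + 445 = 96*(-1252) + 445 = -120192 + 445 = -119747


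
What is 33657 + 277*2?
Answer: 34211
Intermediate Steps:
33657 + 277*2 = 33657 + 554 = 34211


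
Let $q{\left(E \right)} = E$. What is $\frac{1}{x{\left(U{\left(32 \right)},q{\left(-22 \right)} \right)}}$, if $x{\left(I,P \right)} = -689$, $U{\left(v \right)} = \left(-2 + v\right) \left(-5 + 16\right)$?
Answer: $- \frac{1}{689} \approx -0.0014514$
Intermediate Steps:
$U{\left(v \right)} = -22 + 11 v$ ($U{\left(v \right)} = \left(-2 + v\right) 11 = -22 + 11 v$)
$\frac{1}{x{\left(U{\left(32 \right)},q{\left(-22 \right)} \right)}} = \frac{1}{-689} = - \frac{1}{689}$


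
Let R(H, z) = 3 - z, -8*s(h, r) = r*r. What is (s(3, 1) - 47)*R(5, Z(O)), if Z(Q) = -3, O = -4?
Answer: -1131/4 ≈ -282.75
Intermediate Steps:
s(h, r) = -r²/8 (s(h, r) = -r*r/8 = -r²/8)
(s(3, 1) - 47)*R(5, Z(O)) = (-⅛*1² - 47)*(3 - 1*(-3)) = (-⅛*1 - 47)*(3 + 3) = (-⅛ - 47)*6 = -377/8*6 = -1131/4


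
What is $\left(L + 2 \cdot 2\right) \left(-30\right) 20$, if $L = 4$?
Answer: $-4800$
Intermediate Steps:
$\left(L + 2 \cdot 2\right) \left(-30\right) 20 = \left(4 + 2 \cdot 2\right) \left(-30\right) 20 = \left(4 + 4\right) \left(-30\right) 20 = 8 \left(-30\right) 20 = \left(-240\right) 20 = -4800$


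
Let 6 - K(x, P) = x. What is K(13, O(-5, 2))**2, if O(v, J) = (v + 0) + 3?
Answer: 49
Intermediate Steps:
O(v, J) = 3 + v (O(v, J) = v + 3 = 3 + v)
K(x, P) = 6 - x
K(13, O(-5, 2))**2 = (6 - 1*13)**2 = (6 - 13)**2 = (-7)**2 = 49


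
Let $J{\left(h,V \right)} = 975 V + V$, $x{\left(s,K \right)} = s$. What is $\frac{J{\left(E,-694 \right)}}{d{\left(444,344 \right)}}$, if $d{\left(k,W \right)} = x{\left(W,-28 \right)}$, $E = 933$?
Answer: $- \frac{84668}{43} \approx -1969.0$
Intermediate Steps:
$d{\left(k,W \right)} = W$
$J{\left(h,V \right)} = 976 V$
$\frac{J{\left(E,-694 \right)}}{d{\left(444,344 \right)}} = \frac{976 \left(-694\right)}{344} = \left(-677344\right) \frac{1}{344} = - \frac{84668}{43}$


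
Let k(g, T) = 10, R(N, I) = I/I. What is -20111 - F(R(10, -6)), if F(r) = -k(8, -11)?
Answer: -20101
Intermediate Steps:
R(N, I) = 1
F(r) = -10 (F(r) = -1*10 = -10)
-20111 - F(R(10, -6)) = -20111 - 1*(-10) = -20111 + 10 = -20101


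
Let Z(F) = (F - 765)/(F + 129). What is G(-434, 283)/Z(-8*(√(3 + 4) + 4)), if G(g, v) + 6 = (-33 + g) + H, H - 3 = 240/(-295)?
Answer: 719977982/12483633 - 66222752*√7/12483633 ≈ 43.639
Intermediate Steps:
H = 129/59 (H = 3 + 240/(-295) = 3 + 240*(-1/295) = 3 - 48/59 = 129/59 ≈ 2.1864)
G(g, v) = -2172/59 + g (G(g, v) = -6 + ((-33 + g) + 129/59) = -6 + (-1818/59 + g) = -2172/59 + g)
Z(F) = (-765 + F)/(129 + F)
G(-434, 283)/Z(-8*(√(3 + 4) + 4)) = (-2172/59 - 434)/(((-765 - 8*(√(3 + 4) + 4))/(129 - 8*(√(3 + 4) + 4)))) = -27778*(129 - 8*(√7 + 4))/(-765 - 8*(√7 + 4))/59 = -27778*(129 - 8*(4 + √7))/(-765 - 8*(4 + √7))/59 = -27778*(129 + (-32 - 8*√7))/(-765 + (-32 - 8*√7))/59 = -27778*(97 - 8*√7)/(-797 - 8*√7)/59 = -27778*(97 - 8*√7)/(59*(-797 - 8*√7))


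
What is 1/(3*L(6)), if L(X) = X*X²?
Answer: 1/648 ≈ 0.0015432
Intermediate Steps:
L(X) = X³
1/(3*L(6)) = 1/(3*6³) = 1/(3*216) = 1/648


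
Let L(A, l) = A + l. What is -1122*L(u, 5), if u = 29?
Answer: -38148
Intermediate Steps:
-1122*L(u, 5) = -1122*(29 + 5) = -1122*34 = -38148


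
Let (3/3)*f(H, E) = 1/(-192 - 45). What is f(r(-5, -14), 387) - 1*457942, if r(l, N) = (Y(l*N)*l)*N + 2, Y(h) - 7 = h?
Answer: -108532255/237 ≈ -4.5794e+5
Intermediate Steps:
Y(h) = 7 + h
r(l, N) = 2 + N*l*(7 + N*l) (r(l, N) = ((7 + l*N)*l)*N + 2 = ((7 + N*l)*l)*N + 2 = (l*(7 + N*l))*N + 2 = N*l*(7 + N*l) + 2 = 2 + N*l*(7 + N*l))
f(H, E) = -1/237 (f(H, E) = 1/(-192 - 45) = 1/(-237) = -1/237)
f(r(-5, -14), 387) - 1*457942 = -1/237 - 1*457942 = -1/237 - 457942 = -108532255/237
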